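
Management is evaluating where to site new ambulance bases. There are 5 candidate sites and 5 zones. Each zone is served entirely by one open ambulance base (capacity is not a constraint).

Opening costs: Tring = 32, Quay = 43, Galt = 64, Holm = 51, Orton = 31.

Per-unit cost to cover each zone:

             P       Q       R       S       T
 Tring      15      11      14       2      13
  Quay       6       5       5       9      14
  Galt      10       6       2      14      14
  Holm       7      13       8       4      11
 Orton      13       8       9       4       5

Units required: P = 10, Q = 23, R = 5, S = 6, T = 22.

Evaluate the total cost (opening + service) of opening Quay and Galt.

Total cost: 654

Each zone is assigned to its cheapest site among the open ones.
{Quay, Galt}: P→Quay 6·10=60, Q→Quay 5·23=115, R→Galt 2·5=10, S→Quay 9·6=54, T→Quay 14·22=308. Service 547; fixed 107; total 654.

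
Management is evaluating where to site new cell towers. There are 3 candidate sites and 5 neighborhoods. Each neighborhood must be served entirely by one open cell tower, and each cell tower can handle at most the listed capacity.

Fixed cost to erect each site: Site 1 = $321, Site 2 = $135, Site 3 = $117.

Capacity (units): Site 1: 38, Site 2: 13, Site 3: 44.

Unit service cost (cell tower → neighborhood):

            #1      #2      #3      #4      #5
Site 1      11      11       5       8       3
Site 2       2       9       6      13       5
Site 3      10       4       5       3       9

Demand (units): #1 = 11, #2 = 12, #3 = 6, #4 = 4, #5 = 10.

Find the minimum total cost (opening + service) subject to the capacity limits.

Open {Site 3}: #1→Site 3 10·11=110, #2→Site 3 4·12=48, #3→Site 3 5·6=30, #4→Site 3 3·4=12, #5→Site 3 9·10=90.
Loads: Site 3 carries 43/44. Service 290; fixed 117; total 407.
Next best feasible plan costs 454.

Minimum total cost: 407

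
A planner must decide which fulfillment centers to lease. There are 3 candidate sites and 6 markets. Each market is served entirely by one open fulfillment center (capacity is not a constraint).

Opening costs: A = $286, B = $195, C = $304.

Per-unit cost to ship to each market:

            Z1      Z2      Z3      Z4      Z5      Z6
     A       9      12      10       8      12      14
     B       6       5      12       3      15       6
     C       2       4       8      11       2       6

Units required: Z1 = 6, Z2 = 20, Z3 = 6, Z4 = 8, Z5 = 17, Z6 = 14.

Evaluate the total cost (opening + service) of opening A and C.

Each market is assigned to its cheapest site among the open ones.
{A, C}: Z1→C 2·6=12, Z2→C 4·20=80, Z3→C 8·6=48, Z4→A 8·8=64, Z5→C 2·17=34, Z6→C 6·14=84. Service 322; fixed 590; total 912.

Total cost: 912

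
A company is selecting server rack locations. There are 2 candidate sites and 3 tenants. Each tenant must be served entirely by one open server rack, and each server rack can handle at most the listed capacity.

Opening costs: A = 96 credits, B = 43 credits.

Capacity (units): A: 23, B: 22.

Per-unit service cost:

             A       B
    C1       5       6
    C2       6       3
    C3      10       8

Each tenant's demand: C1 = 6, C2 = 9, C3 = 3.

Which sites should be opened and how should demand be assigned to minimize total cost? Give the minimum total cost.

Open {B}: C1→B 6·6=36, C2→B 3·9=27, C3→B 8·3=24.
Loads: B carries 18/22. Service 87; fixed 43; total 130.
Next best feasible plan costs 210.

Minimum total cost: 130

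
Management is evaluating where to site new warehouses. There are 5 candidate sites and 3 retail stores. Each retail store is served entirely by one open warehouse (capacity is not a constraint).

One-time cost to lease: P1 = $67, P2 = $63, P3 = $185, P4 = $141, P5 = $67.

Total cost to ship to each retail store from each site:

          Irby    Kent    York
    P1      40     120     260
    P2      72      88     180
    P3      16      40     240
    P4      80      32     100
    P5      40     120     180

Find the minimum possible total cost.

Minimum total cost: 353

For any fixed open set, each retail store goes to its cheapest open site; total = fixed + service.
{P4}: Irby→P4 80, Kent→P4 32, York→P4 100. Service 212; fixed 141; total 353.
{P1, P4}: Irby→P1 40, Kent→P4 32, York→P4 100. Service 172; fixed 208; total 380.
{P4, P5}: service 172 + fixed 208 = 380
{P1, P2, P3, P4, P5}: service 148 + fixed 523 = 671
No other subset beats 353.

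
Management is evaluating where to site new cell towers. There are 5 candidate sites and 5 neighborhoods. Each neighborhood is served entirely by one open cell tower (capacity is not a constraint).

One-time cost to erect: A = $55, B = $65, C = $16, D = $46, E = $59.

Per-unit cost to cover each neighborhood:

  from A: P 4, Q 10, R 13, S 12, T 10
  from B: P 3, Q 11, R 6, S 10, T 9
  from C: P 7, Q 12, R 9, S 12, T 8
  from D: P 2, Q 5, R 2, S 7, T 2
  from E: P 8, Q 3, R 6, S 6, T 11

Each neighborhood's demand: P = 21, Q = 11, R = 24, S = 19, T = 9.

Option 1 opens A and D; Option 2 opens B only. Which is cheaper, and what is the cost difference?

Option 1 is cheaper by 267.

Option 1: {A, D}: P→D 2·21=42, Q→D 5·11=55, R→D 2·24=48, S→D 7·19=133, T→D 2·9=18. Service 296; fixed 101; total 397.
Option 2: {B}: P→B 3·21=63, Q→B 11·11=121, R→B 6·24=144, S→B 10·19=190, T→B 9·9=81. Service 599; fixed 65; total 664.
Difference: |397 − 664| = 267.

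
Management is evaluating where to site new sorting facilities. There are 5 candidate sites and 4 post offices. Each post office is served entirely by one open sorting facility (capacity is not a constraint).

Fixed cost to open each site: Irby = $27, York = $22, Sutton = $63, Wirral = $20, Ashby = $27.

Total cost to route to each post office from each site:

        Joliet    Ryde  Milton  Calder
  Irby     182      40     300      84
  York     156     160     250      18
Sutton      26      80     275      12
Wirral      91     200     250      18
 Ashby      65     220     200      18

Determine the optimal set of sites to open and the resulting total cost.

For any fixed open set, each post office goes to its cheapest open site; total = fixed + service.
{Irby, Ashby}: Joliet→Ashby 65, Ryde→Irby 40, Milton→Ashby 200, Calder→Ashby 18. Service 323; fixed 54; total 377.
{Irby, Sutton, Ashby}: Joliet→Sutton 26, Ryde→Irby 40, Milton→Ashby 200, Calder→Sutton 12. Service 278; fixed 117; total 395.
{Irby, Wirral, Ashby}: service 323 + fixed 74 = 397
{Irby, York, Sutton, Wirral, Ashby}: Joliet→Sutton 26, Ryde→Irby 40, Milton→Ashby 200, Calder→Sutton 12. Service 278; fixed 159; total 437.
No other subset beats 377.

Open Irby and Ashby; minimum total cost 377.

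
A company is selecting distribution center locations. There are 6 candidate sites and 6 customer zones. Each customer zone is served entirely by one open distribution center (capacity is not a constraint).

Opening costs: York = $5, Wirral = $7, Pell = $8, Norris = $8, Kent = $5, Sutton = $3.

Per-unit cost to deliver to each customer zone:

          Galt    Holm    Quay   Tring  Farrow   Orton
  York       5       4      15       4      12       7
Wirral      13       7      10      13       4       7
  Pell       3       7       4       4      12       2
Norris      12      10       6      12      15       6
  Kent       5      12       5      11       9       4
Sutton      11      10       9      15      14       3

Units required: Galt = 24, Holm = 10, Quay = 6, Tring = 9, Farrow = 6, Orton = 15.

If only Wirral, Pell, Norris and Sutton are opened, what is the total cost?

Each customer zone is assigned to its cheapest site among the open ones.
{Wirral, Pell, Norris, Sutton}: Galt→Pell 3·24=72, Holm→Wirral 7·10=70, Quay→Pell 4·6=24, Tring→Pell 4·9=36, Farrow→Wirral 4·6=24, Orton→Pell 2·15=30. Service 256; fixed 26; total 282.

Total cost: 282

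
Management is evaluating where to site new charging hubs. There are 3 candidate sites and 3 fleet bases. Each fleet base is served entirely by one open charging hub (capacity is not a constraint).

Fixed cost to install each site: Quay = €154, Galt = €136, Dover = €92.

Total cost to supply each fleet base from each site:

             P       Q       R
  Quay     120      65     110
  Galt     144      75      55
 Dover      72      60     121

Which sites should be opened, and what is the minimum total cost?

Open Dover only; minimum total cost 345.

For any fixed open set, each fleet base goes to its cheapest open site; total = fixed + service.
{Dover}: P→Dover 72, Q→Dover 60, R→Dover 121. Service 253; fixed 92; total 345.
{Galt}: service 274 + fixed 136 = 410
{Galt, Dover}: service 187 + fixed 228 = 415
{Quay, Galt, Dover}: service 187 + fixed 382 = 569
No other subset beats 345.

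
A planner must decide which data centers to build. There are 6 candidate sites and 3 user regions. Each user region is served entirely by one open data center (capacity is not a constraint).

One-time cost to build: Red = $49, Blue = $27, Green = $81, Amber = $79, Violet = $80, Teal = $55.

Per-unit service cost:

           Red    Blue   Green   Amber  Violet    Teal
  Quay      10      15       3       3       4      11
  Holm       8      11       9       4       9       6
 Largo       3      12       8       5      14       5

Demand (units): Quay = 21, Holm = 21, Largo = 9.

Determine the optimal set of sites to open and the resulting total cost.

For any fixed open set, each user region goes to its cheapest open site; total = fixed + service.
{Amber}: Quay→Amber 3·21=63, Holm→Amber 4·21=84, Largo→Amber 5·9=45. Service 192; fixed 79; total 271.
{Blue, Amber}: Quay→Amber 3·21=63, Holm→Amber 4·21=84, Largo→Amber 5·9=45. Service 192; fixed 106; total 298.
{Red, Amber}: Quay→Amber 3·21=63, Holm→Amber 4·21=84, Largo→Red 3·9=27. Service 174; fixed 128; total 302.
{Red, Blue, Green, Amber, Violet, Teal}: service 174 + fixed 371 = 545
No other subset beats 271.

Open Amber only; minimum total cost 271.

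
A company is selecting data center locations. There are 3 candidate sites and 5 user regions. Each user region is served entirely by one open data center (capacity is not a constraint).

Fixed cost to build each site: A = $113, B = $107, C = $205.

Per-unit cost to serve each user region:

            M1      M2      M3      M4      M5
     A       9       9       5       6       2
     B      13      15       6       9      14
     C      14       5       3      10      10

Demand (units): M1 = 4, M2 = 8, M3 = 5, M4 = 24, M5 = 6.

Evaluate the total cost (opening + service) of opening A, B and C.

Each user region is assigned to its cheapest site among the open ones.
{A, B, C}: M1→A 9·4=36, M2→C 5·8=40, M3→C 3·5=15, M4→A 6·24=144, M5→A 2·6=12. Service 247; fixed 425; total 672.

Total cost: 672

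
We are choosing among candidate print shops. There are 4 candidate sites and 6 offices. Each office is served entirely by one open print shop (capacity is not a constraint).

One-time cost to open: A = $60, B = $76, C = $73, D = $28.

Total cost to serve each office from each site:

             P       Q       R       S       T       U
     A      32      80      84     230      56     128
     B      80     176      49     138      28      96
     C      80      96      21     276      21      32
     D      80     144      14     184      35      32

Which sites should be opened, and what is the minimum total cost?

Open A and D; minimum total cost 465.

For any fixed open set, each office goes to its cheapest open site; total = fixed + service.
{A, D}: P→A 32, Q→A 80, R→D 14, S→D 184, T→D 35, U→D 32. Service 377; fixed 88; total 465.
{A, B, D}: service 324 + fixed 164 = 488
{D}: P→D 80, Q→D 144, R→D 14, S→D 184, T→D 35, U→D 32. Service 489; fixed 28; total 517.
{A, B, C, D}: P→A 32, Q→A 80, R→D 14, S→B 138, T→C 21, U→C 32. Service 317; fixed 237; total 554.
(All 15 nonempty subsets were checked; A and D is lowest.)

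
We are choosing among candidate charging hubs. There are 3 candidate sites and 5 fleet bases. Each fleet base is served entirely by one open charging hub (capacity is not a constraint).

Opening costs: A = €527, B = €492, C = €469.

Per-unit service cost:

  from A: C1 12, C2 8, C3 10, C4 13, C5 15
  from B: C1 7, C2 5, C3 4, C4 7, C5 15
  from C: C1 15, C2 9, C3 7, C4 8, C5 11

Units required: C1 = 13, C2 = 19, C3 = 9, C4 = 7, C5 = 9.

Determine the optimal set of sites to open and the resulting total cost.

Open B only; minimum total cost 898.

For any fixed open set, each fleet base goes to its cheapest open site; total = fixed + service.
{B}: C1→B 7·13=91, C2→B 5·19=95, C3→B 4·9=36, C4→B 7·7=49, C5→B 15·9=135. Service 406; fixed 492; total 898.
{C}: service 584 + fixed 469 = 1053
{A}: service 624 + fixed 527 = 1151
{A, B, C}: service 370 + fixed 1488 = 1858
(All 7 nonempty subsets were checked; B only is lowest.)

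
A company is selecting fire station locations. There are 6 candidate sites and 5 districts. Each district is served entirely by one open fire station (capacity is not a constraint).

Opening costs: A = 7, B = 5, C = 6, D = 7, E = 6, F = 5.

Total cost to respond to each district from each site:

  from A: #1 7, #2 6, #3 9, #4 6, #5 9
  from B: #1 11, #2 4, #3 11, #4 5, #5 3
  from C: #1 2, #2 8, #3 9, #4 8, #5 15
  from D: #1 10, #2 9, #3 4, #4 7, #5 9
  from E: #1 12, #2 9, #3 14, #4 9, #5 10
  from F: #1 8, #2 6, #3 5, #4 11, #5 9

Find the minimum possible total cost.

For any fixed open set, each district goes to its cheapest open site; total = fixed + service.
{B, C}: #1→C 2, #2→B 4, #3→C 9, #4→B 5, #5→B 3. Service 23; fixed 11; total 34.
{B, C, F}: #1→C 2, #2→B 4, #3→F 5, #4→B 5, #5→B 3. Service 19; fixed 16; total 35.
{B, F}: service 25 + fixed 10 = 35
{A, B, C, D, E, F}: #1→C 2, #2→B 4, #3→D 4, #4→B 5, #5→B 3. Service 18; fixed 36; total 54.
No other subset beats 34.

Minimum total cost: 34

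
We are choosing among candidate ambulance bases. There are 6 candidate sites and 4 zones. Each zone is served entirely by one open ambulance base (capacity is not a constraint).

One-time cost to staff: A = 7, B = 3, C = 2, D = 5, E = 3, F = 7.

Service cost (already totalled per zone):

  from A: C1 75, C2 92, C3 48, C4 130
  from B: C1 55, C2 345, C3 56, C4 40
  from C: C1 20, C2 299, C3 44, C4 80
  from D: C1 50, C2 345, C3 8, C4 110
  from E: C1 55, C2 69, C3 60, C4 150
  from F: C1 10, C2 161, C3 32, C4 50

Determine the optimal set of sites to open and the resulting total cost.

For any fixed open set, each zone goes to its cheapest open site; total = fixed + service.
{B, D, E, F}: C1→F 10, C2→E 69, C3→D 8, C4→B 40. Service 127; fixed 18; total 145.
{B, C, D, E, F}: C1→F 10, C2→E 69, C3→D 8, C4→B 40. Service 127; fixed 20; total 147.
{B, C, D, E}: C1→C 20, C2→E 69, C3→D 8, C4→B 40. Service 137; fixed 13; total 150.
{A, B, C, D, E, F}: C1→F 10, C2→E 69, C3→D 8, C4→B 40. Service 127; fixed 27; total 154.
No other subset beats 145.

Open B, D, E and F; minimum total cost 145.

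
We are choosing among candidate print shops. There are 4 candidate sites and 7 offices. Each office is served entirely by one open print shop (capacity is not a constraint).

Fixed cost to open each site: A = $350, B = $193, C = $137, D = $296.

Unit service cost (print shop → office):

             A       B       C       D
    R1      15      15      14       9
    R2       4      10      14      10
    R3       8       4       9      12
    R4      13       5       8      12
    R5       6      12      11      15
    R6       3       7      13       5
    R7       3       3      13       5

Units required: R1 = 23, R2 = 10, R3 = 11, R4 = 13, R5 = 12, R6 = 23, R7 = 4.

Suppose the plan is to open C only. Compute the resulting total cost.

Total cost: 1285

Each office is assigned to its cheapest site among the open ones.
{C}: R1→C 14·23=322, R2→C 14·10=140, R3→C 9·11=99, R4→C 8·13=104, R5→C 11·12=132, R6→C 13·23=299, R7→C 13·4=52. Service 1148; fixed 137; total 1285.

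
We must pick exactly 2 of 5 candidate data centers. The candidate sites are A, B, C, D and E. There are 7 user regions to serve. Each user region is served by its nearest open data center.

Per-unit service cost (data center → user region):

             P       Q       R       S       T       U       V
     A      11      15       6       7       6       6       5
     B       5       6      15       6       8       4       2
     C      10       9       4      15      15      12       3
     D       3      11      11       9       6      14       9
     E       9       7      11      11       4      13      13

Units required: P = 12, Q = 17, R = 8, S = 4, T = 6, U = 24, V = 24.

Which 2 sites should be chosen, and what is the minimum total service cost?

With exactly 2 open, each user region uses its cheapest among the chosen.
{B, C}: P→B 5·12=60, Q→B 6·17=102, R→C 4·8=32, S→B 6·4=24, T→B 8·6=48, U→B 4·24=96, V→B 2·24=48. Service cost 410.
{A, B}: service cost 414
{B, D}: service cost 430
Among all 10 size-2 choices, {B, C} is lowest.

Choose B and C; total service cost 410.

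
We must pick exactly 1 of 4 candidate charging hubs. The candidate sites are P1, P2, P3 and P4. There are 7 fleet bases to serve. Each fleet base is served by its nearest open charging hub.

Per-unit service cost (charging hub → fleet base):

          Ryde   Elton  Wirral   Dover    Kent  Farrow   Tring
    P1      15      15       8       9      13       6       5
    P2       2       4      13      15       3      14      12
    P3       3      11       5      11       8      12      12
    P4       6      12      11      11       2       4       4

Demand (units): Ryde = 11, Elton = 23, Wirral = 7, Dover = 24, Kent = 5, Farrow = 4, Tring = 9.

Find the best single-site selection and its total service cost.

Choose P2 only; total service cost 744.

With exactly 1 open, each fleet base uses its cheapest among the chosen.
{P2}: Ryde→P2 2·11=22, Elton→P2 4·23=92, Wirral→P2 13·7=91, Dover→P2 15·24=360, Kent→P2 3·5=15, Farrow→P2 14·4=56, Tring→P2 12·9=108. Service cost 744.
{P4}: service cost 745
{P3}: service cost 781
Among all 4 size-1 choices, {P2} is lowest.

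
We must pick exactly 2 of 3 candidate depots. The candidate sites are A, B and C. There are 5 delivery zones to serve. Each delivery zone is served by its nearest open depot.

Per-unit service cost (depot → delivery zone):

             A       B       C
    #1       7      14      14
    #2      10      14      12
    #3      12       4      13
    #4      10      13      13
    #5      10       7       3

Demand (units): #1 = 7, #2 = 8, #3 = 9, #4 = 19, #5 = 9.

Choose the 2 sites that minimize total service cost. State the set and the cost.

Choose A and B; total service cost 418.

With exactly 2 open, each delivery zone uses its cheapest among the chosen.
{A, B}: #1→A 7·7=49, #2→A 10·8=80, #3→B 4·9=36, #4→A 10·19=190, #5→B 7·9=63. Service cost 418.
{A, C}: service cost 454
{B, C}: service cost 504
Among all 3 size-2 choices, {A, B} is lowest.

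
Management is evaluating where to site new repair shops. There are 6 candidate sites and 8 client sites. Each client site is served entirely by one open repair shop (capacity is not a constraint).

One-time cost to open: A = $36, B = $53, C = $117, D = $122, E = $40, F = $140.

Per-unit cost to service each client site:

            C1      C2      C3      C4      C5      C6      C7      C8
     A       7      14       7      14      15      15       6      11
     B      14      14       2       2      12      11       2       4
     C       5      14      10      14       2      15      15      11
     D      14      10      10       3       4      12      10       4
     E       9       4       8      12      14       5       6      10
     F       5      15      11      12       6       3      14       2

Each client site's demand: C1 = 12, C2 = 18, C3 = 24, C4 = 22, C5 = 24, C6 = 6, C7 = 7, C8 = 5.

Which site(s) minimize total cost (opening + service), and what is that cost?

For any fixed open set, each client site goes to its cheapest open site; total = fixed + service.
{B, C, E}: C1→C 5·12=60, C2→E 4·18=72, C3→B 2·24=48, C4→B 2·22=44, C5→C 2·24=48, C6→E 5·6=30, C7→B 2·7=14, C8→B 4·5=20. Service 336; fixed 210; total 546.
{A, B, C, E}: C1→C 5·12=60, C2→E 4·18=72, C3→B 2·24=48, C4→B 2·22=44, C5→C 2·24=48, C6→E 5·6=30, C7→B 2·7=14, C8→B 4·5=20. Service 336; fixed 246; total 582.
{B, E, F}: service 410 + fixed 233 = 643
{A, B, C, D, E, F}: service 314 + fixed 508 = 822
No other subset beats 546.

Open B, C and E; minimum total cost 546.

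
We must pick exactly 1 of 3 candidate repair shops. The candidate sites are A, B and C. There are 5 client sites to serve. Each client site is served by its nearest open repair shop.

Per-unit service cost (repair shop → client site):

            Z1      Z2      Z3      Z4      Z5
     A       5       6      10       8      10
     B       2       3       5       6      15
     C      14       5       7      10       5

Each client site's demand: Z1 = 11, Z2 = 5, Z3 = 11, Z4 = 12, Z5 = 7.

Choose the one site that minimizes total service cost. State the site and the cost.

Choose B only; total service cost 269.

With exactly 1 open, each client site uses its cheapest among the chosen.
{B}: Z1→B 2·11=22, Z2→B 3·5=15, Z3→B 5·11=55, Z4→B 6·12=72, Z5→B 15·7=105. Service cost 269.
{A}: service cost 361
{C}: service cost 411
Among all 3 size-1 choices, {B} is lowest.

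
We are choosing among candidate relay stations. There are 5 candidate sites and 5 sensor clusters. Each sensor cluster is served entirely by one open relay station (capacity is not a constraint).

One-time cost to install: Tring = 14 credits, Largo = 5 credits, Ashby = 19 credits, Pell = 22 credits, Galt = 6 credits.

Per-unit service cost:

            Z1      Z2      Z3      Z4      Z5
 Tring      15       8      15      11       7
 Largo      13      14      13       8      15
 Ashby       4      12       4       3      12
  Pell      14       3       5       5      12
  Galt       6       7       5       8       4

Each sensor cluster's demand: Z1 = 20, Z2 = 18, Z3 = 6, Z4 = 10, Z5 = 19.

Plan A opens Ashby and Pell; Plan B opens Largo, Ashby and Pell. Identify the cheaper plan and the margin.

Plan A is cheaper by 5.

Plan A: {Ashby, Pell}: Z1→Ashby 4·20=80, Z2→Pell 3·18=54, Z3→Ashby 4·6=24, Z4→Ashby 3·10=30, Z5→Ashby 12·19=228. Service 416; fixed 41; total 457.
Plan B: {Largo, Ashby, Pell}: Z1→Ashby 4·20=80, Z2→Pell 3·18=54, Z3→Ashby 4·6=24, Z4→Ashby 3·10=30, Z5→Ashby 12·19=228. Service 416; fixed 46; total 462.
Difference: |457 − 462| = 5.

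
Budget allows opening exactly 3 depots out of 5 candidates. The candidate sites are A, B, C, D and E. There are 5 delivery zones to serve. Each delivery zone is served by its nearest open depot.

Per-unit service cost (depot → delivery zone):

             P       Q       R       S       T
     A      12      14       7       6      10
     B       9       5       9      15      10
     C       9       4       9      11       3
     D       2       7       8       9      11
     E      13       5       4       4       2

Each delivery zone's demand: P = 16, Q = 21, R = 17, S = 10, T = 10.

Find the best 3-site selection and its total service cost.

With exactly 3 open, each delivery zone uses its cheapest among the chosen.
{C, D, E}: P→D 2·16=32, Q→C 4·21=84, R→E 4·17=68, S→E 4·10=40, T→E 2·10=20. Service cost 244.
{A, D, E}: service cost 265
{B, D, E}: service cost 265
Among all 10 size-3 choices, {C, D, E} is lowest.

Choose C, D and E; total service cost 244.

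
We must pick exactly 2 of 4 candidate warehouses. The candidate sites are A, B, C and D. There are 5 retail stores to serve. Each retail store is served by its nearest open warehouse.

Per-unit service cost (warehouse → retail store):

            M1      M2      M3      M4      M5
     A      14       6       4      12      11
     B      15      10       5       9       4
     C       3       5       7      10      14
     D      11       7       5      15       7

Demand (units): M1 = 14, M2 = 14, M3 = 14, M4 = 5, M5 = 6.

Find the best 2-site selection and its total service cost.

Choose B and C; total service cost 251.

With exactly 2 open, each retail store uses its cheapest among the chosen.
{B, C}: M1→C 3·14=42, M2→C 5·14=70, M3→B 5·14=70, M4→B 9·5=45, M5→B 4·6=24. Service cost 251.
{C, D}: service cost 274
{A, C}: service cost 284
Among all 6 size-2 choices, {B, C} is lowest.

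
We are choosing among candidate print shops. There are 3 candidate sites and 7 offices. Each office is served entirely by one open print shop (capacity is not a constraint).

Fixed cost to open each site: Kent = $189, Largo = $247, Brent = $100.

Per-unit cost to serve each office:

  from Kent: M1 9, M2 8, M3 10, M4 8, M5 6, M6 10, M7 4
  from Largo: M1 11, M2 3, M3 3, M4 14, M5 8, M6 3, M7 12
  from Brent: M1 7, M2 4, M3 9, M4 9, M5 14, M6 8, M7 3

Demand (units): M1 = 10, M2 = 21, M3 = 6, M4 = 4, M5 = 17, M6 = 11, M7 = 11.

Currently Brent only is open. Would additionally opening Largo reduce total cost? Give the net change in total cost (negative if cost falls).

Current service cost with {Brent}: 603.
Adding Largo: each office re-picks its cheapest; new service cost 389, saving 214.
Extra fixed cost: 247. Net change = 247 − 214 = 33.
(Totals: 703 → 736.)

No — net change +33 (cost rises by 33).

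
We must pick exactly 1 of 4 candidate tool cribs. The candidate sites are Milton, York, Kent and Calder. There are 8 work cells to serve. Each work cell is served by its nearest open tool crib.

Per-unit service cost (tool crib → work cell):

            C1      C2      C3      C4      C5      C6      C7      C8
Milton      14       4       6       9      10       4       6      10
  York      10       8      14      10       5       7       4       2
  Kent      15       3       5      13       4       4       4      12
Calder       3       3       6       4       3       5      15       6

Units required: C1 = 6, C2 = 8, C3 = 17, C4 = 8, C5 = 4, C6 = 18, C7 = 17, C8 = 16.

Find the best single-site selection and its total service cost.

Choose Calder only; total service cost 629.

With exactly 1 open, each work cell uses its cheapest among the chosen.
{Calder}: C1→Calder 3·6=18, C2→Calder 3·8=24, C3→Calder 6·17=102, C4→Calder 4·8=32, C5→Calder 3·4=12, C6→Calder 5·18=90, C7→Calder 15·17=255, C8→Calder 6·16=96. Service cost 629.
{Kent}: service cost 651
{Milton}: service cost 664
Among all 4 size-1 choices, {Calder} is lowest.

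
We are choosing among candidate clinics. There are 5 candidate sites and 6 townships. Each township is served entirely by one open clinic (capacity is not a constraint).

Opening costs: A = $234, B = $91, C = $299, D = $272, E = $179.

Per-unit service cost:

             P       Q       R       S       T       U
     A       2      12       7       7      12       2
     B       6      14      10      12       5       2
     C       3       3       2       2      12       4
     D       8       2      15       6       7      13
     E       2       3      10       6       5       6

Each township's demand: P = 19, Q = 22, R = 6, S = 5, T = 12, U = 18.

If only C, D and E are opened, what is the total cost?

Total cost: 986

Each township is assigned to its cheapest site among the open ones.
{C, D, E}: P→E 2·19=38, Q→D 2·22=44, R→C 2·6=12, S→C 2·5=10, T→E 5·12=60, U→C 4·18=72. Service 236; fixed 750; total 986.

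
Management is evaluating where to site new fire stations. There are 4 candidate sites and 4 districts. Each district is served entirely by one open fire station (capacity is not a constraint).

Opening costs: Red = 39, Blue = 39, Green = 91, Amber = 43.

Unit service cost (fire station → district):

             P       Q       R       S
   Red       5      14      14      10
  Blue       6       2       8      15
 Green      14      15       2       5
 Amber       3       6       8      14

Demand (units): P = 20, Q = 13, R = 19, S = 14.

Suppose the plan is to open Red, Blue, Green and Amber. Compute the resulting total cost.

Each district is assigned to its cheapest site among the open ones.
{Red, Blue, Green, Amber}: P→Amber 3·20=60, Q→Blue 2·13=26, R→Green 2·19=38, S→Green 5·14=70. Service 194; fixed 212; total 406.

Total cost: 406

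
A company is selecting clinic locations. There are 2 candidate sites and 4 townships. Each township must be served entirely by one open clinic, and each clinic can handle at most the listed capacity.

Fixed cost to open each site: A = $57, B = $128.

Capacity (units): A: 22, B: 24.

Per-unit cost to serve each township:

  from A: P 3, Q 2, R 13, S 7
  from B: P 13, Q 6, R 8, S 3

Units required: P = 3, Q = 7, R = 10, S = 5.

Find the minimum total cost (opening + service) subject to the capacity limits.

Open {A, B}: P→A 3·3=9, Q→A 2·7=14, R→B 8·10=80, S→B 3·5=15.
Loads: A carries 10/22, B carries 15/24. Service 118; fixed 185; total 303.
Next best feasible plan costs 323.

Minimum total cost: 303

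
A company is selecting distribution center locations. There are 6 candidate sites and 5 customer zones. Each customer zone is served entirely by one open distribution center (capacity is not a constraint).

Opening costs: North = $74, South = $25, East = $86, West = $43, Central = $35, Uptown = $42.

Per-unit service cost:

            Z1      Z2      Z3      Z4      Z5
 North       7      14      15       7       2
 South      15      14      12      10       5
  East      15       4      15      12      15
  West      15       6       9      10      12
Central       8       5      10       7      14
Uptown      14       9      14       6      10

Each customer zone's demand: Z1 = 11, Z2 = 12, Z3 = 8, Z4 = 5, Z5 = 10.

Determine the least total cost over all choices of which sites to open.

For any fixed open set, each customer zone goes to its cheapest open site; total = fixed + service.
{South, Central}: Z1→Central 8·11=88, Z2→Central 5·12=60, Z3→Central 10·8=80, Z4→Central 7·5=35, Z5→South 5·10=50. Service 313; fixed 60; total 373.
{North, Central}: Z1→North 7·11=77, Z2→Central 5·12=60, Z3→Central 10·8=80, Z4→North 7·5=35, Z5→North 2·10=20. Service 272; fixed 109; total 381.
{North, West}: service 276 + fixed 117 = 393
{North, South, East, West, Central, Uptown}: Z1→North 7·11=77, Z2→East 4·12=48, Z3→West 9·8=72, Z4→Uptown 6·5=30, Z5→North 2·10=20. Service 247; fixed 305; total 552.
No other subset beats 373.

Minimum total cost: 373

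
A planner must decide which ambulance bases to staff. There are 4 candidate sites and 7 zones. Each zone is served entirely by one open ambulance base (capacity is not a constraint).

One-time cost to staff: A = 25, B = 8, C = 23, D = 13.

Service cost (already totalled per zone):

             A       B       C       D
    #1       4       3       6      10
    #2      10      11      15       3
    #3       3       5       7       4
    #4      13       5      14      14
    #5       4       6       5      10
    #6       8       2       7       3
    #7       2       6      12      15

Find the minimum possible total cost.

For any fixed open set, each zone goes to its cheapest open site; total = fixed + service.
{B}: #1→B 3, #2→B 11, #3→B 5, #4→B 5, #5→B 6, #6→B 2, #7→B 6. Service 38; fixed 8; total 46.
{B, D}: #1→B 3, #2→D 3, #3→D 4, #4→B 5, #5→B 6, #6→B 2, #7→B 6. Service 29; fixed 21; total 50.
{A, B}: #1→B 3, #2→A 10, #3→A 3, #4→B 5, #5→A 4, #6→B 2, #7→A 2. Service 29; fixed 33; total 62.
{A, B, C, D}: service 22 + fixed 69 = 91
No other subset beats 46.

Minimum total cost: 46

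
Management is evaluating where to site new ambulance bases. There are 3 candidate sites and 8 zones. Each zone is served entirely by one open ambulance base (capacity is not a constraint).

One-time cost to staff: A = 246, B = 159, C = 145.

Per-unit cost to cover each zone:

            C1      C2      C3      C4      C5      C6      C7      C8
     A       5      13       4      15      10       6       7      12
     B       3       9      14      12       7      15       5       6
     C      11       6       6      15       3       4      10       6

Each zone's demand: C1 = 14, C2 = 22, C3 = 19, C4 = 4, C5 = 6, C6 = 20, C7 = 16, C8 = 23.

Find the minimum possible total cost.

For any fixed open set, each zone goes to its cheapest open site; total = fixed + service.
{B, C}: C1→B 3·14=42, C2→C 6·22=132, C3→C 6·19=114, C4→B 12·4=48, C5→C 3·6=18, C6→C 4·20=80, C7→B 5·16=80, C8→B 6·23=138. Service 652; fixed 304; total 956.
{C}: service 856 + fixed 145 = 1001
{A, C}: service 686 + fixed 391 = 1077
{A, B, C}: C1→B 3·14=42, C2→C 6·22=132, C3→A 4·19=76, C4→B 12·4=48, C5→C 3·6=18, C6→C 4·20=80, C7→B 5·16=80, C8→B 6·23=138. Service 614; fixed 550; total 1164.
No other subset beats 956.

Minimum total cost: 956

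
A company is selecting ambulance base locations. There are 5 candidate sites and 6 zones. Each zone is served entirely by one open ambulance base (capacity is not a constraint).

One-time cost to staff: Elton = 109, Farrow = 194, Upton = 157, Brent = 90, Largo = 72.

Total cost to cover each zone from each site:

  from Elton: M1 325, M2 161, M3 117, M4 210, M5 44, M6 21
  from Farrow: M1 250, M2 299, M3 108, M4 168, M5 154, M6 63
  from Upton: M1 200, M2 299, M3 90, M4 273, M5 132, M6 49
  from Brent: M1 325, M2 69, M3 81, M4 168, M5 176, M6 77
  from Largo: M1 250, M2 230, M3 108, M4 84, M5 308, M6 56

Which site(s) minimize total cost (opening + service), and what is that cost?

Open Elton, Brent and Largo; minimum total cost 820.

For any fixed open set, each zone goes to its cheapest open site; total = fixed + service.
{Elton, Brent, Largo}: M1→Largo 250, M2→Brent 69, M3→Brent 81, M4→Largo 84, M5→Elton 44, M6→Elton 21. Service 549; fixed 271; total 820.
{Elton, Largo}: service 668 + fixed 181 = 849
{Brent, Largo}: M1→Largo 250, M2→Brent 69, M3→Brent 81, M4→Largo 84, M5→Brent 176, M6→Largo 56. Service 716; fixed 162; total 878.
{Elton, Farrow, Upton, Brent, Largo}: service 499 + fixed 622 = 1121
No other subset beats 820.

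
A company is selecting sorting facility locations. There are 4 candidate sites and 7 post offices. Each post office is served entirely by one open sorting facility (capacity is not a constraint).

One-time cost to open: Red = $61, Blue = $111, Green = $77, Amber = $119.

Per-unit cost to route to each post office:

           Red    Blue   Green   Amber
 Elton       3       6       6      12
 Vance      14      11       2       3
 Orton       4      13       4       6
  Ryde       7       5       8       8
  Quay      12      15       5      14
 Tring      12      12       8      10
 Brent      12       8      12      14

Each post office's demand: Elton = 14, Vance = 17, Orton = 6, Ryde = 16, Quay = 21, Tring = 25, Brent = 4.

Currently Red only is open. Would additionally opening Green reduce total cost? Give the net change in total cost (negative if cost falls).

Yes — net change −374 (cost falls by 374).

Current service cost with {Red}: 1016.
Adding Green: each post office re-picks its cheapest; new service cost 565, saving 451.
Extra fixed cost: 77. Net change = 77 − 451 = -374.
(Totals: 1077 → 703.)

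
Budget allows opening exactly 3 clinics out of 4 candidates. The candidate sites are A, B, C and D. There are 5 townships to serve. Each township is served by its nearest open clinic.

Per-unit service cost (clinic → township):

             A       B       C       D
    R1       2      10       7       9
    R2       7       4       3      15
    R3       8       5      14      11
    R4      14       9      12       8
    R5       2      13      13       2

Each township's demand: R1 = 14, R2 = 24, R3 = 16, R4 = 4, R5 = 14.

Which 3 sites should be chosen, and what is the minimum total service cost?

With exactly 3 open, each township uses its cheapest among the chosen.
{A, B, C}: R1→A 2·14=28, R2→C 3·24=72, R3→B 5·16=80, R4→B 9·4=36, R5→A 2·14=28. Service cost 244.
{A, B, D}: service cost 264
{A, C, D}: service cost 288
Among all 4 size-3 choices, {A, B, C} is lowest.

Choose A, B and C; total service cost 244.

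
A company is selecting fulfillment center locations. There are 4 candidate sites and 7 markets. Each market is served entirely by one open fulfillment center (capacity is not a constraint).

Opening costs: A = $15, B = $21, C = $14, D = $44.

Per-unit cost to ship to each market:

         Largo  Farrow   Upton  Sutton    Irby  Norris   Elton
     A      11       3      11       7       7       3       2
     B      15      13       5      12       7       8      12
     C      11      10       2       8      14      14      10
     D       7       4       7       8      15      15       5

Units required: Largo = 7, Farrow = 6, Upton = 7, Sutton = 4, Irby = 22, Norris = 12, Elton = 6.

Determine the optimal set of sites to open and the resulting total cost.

Open A and C; minimum total cost 368.

For any fixed open set, each market goes to its cheapest open site; total = fixed + service.
{A, C}: Largo→A 11·7=77, Farrow→A 3·6=18, Upton→C 2·7=14, Sutton→A 7·4=28, Irby→A 7·22=154, Norris→A 3·12=36, Elton→A 2·6=12. Service 339; fixed 29; total 368.
{A, C, D}: service 311 + fixed 73 = 384
{A, B, C}: Largo→A 11·7=77, Farrow→A 3·6=18, Upton→C 2·7=14, Sutton→A 7·4=28, Irby→A 7·22=154, Norris→A 3·12=36, Elton→A 2·6=12. Service 339; fixed 50; total 389.
{A, B, C, D}: service 311 + fixed 94 = 405
No other subset beats 368.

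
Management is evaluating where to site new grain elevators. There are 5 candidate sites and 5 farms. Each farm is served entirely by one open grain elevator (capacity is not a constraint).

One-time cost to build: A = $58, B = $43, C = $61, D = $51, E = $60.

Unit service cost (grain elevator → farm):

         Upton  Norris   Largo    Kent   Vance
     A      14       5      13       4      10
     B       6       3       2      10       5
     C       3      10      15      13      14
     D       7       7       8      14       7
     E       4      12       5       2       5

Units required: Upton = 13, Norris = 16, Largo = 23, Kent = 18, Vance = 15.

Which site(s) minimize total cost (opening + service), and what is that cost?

Open B and E; minimum total cost 360.

For any fixed open set, each farm goes to its cheapest open site; total = fixed + service.
{B, E}: Upton→E 4·13=52, Norris→B 3·16=48, Largo→B 2·23=46, Kent→E 2·18=36, Vance→B 5·15=75. Service 257; fixed 103; total 360.
{B, C, E}: Upton→C 3·13=39, Norris→B 3·16=48, Largo→B 2·23=46, Kent→E 2·18=36, Vance→B 5·15=75. Service 244; fixed 164; total 408.
{B, D, E}: service 257 + fixed 154 = 411
{A, B, C, D, E}: service 244 + fixed 273 = 517
No other subset beats 360.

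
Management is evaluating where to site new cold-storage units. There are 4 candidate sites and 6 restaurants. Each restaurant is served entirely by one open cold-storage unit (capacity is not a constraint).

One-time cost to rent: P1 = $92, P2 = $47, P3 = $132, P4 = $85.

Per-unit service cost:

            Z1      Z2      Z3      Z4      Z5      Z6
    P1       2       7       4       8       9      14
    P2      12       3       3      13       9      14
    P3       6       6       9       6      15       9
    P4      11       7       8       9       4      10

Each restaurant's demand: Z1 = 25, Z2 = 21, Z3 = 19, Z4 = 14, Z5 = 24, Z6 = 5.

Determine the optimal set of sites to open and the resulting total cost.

For any fixed open set, each restaurant goes to its cheapest open site; total = fixed + service.
{P1, P2, P4}: Z1→P1 2·25=50, Z2→P2 3·21=63, Z3→P2 3·19=57, Z4→P1 8·14=112, Z5→P4 4·24=96, Z6→P4 10·5=50. Service 428; fixed 224; total 652.
{P1, P2}: Z1→P1 2·25=50, Z2→P2 3·21=63, Z3→P2 3·19=57, Z4→P1 8·14=112, Z5→P1 9·24=216, Z6→P1 14·5=70. Service 568; fixed 139; total 707.
{P1, P4}: Z1→P1 2·25=50, Z2→P1 7·21=147, Z3→P1 4·19=76, Z4→P1 8·14=112, Z5→P4 4·24=96, Z6→P4 10·5=50. Service 531; fixed 177; total 708.
{P1, P2, P3, P4}: Z1→P1 2·25=50, Z2→P2 3·21=63, Z3→P2 3·19=57, Z4→P3 6·14=84, Z5→P4 4·24=96, Z6→P3 9·5=45. Service 395; fixed 356; total 751.
No other subset beats 652.

Open P1, P2 and P4; minimum total cost 652.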